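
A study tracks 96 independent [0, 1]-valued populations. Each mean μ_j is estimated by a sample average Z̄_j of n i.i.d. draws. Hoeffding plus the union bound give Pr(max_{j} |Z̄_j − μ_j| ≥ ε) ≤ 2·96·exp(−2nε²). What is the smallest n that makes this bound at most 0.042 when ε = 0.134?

Need 2·96·exp(−2nε²) ≤ 0.042, i.e. exp(−2nε²) ≤ 0.042/192.
So 2nε² ≥ ln(192/0.042) = 8.427581.
Hence n ≥ 8.427581/(2·0.134²) = 234.673.
The smallest integer n is 235.

235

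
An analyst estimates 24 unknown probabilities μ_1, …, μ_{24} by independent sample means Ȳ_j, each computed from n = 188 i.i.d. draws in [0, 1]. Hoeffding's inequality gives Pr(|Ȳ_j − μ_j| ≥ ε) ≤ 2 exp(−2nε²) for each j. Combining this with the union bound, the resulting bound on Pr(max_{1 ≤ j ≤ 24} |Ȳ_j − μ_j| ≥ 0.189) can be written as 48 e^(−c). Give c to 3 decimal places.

Union bound over the 24 events: Pr(max_{1 ≤ j ≤ 24} |Ȳ_j − μ_j| ≥ 0.189) ≤ 24·2·exp(−2nε²) = 48 exp(−2·188·0.189²).
So c = 2·188·0.189² = 13.4311.

13.431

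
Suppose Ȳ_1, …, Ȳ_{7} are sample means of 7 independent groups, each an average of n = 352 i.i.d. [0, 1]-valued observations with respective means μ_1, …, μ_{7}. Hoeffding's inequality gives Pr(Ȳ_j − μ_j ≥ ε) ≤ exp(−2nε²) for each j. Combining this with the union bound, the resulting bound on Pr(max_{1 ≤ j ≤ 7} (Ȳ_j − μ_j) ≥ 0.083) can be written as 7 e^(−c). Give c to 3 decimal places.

4.850

Union bound over the 7 events: Pr(max_{1 ≤ j ≤ 7} (Ȳ_j − μ_j) ≥ 0.083) ≤ 7·exp(−2nε²) = 7 exp(−2·352·0.083²).
So c = 2·352·0.083² = 4.8499.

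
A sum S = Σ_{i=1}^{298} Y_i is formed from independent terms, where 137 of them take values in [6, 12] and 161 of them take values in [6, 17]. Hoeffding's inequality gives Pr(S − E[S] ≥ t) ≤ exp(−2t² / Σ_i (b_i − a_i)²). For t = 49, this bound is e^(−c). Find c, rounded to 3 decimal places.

0.197

Σ(b_i − a_i)² = 137·6² + 161·11² = 24413.
c = 2t² / 24413 = 2·49² / 24413 = 0.1967.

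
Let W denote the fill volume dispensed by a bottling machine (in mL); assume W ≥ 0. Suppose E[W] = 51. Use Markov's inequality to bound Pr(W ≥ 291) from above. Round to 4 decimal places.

0.1753

Markov's inequality: for a non-negative random variable, Pr(W ≥ a) ≤ E[W]/a.
Here E[W] = 51 and a = 291, so the bound is 51/291 = 0.1753.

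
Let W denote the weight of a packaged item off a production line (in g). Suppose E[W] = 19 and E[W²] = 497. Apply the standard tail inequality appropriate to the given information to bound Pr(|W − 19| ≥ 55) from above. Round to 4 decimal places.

0.0450

The first two moments determine the variance, so Chebyshev's inequality is the sharpest standard bound available.
Var(W) = E[W²] − (E[W])² = 497 − 361 = 136.
Chebyshev's inequality: Pr(|W − μ| ≥ t) ≤ Var(W)/t² = 136/3025 = 0.0450.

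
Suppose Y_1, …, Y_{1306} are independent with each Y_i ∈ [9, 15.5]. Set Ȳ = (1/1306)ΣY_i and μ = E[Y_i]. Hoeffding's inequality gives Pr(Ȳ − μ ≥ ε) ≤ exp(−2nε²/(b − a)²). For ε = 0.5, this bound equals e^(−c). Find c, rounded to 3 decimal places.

15.456

c = 2nε²/(b − a)² = 2·1306·0.5² / 6.5² = 15.4556.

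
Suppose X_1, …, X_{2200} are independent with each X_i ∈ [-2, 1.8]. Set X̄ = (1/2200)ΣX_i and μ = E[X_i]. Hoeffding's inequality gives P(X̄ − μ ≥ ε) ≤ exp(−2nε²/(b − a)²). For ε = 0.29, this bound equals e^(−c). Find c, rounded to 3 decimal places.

c = 2nε²/(b − a)² = 2·2200·0.29² / 3.8² = 25.6260.

25.626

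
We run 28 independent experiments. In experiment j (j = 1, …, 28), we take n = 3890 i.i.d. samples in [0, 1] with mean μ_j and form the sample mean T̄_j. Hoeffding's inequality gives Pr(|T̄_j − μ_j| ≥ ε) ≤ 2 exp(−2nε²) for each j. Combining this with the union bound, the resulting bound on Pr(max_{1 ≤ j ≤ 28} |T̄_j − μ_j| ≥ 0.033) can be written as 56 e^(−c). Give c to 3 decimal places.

Union bound over the 28 events: Pr(max_{1 ≤ j ≤ 28} |T̄_j − μ_j| ≥ 0.033) ≤ 28·2·exp(−2nε²) = 56 exp(−2·3890·0.033²).
So c = 2·3890·0.033² = 8.4724.

8.472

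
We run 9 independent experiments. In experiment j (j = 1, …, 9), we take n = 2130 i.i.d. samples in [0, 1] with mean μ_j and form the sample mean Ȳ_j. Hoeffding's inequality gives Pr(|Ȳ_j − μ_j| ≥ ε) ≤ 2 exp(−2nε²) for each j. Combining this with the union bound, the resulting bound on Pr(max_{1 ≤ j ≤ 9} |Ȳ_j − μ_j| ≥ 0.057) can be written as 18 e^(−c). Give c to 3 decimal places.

Union bound over the 9 events: Pr(max_{1 ≤ j ≤ 9} |Ȳ_j − μ_j| ≥ 0.057) ≤ 9·2·exp(−2nε²) = 18 exp(−2·2130·0.057²).
So c = 2·2130·0.057² = 13.8407.

13.841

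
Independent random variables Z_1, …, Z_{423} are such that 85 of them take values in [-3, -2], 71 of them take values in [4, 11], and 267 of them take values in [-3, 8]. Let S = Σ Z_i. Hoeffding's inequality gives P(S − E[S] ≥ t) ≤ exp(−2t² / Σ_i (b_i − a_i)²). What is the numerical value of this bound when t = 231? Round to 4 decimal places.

0.0510

Σ(b_i − a_i)² = 85·1² + 71·7² + 267·11² = 35871.
Exponent = 2·231² / 35871 = 2.97516.
Bound = exp(−2.97516) = 0.05104.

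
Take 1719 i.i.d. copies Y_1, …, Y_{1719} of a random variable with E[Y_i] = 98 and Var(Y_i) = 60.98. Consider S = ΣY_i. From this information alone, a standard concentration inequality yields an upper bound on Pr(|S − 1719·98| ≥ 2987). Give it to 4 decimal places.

0.0117

With mean and variance of each term known, Chebyshev's inequality bounds the deviation of the sum (or sample mean).
Var(S) = n·Var(Y_i) = 1719·60.98 = 104824.62.
Chebyshev: Pr(|S − 1719·98| ≥ 2987) ≤ Var(S)/2987² = 104824.62/8922169 = 0.0117.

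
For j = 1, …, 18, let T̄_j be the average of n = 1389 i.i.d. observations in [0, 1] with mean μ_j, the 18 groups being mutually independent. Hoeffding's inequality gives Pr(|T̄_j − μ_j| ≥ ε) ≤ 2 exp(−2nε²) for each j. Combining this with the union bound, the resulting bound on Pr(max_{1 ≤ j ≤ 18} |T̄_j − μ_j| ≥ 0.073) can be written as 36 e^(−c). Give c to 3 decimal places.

14.804

Union bound over the 18 events: Pr(max_{1 ≤ j ≤ 18} |T̄_j − μ_j| ≥ 0.073) ≤ 18·2·exp(−2nε²) = 36 exp(−2·1389·0.073²).
So c = 2·1389·0.073² = 14.8040.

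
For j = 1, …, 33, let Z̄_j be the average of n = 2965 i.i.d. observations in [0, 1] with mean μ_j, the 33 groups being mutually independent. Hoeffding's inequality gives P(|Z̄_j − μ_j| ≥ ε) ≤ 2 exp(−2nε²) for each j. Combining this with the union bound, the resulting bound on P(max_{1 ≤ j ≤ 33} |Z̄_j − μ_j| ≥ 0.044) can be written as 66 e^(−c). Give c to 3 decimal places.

11.480

Union bound over the 33 events: P(max_{1 ≤ j ≤ 33} |Z̄_j − μ_j| ≥ 0.044) ≤ 33·2·exp(−2nε²) = 66 exp(−2·2965·0.044²).
So c = 2·2965·0.044² = 11.4805.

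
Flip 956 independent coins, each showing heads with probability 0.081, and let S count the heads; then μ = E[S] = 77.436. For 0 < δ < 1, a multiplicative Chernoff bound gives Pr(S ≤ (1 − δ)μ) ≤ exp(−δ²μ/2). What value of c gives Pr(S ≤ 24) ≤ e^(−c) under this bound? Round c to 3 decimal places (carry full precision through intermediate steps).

Write 24 = (1 − δ)μ, so δ = 1 − 24/77.436 = 0.6900666…
Then the exponent is δ²μ/2 = (μ − 24)²/(2μ) = 18.437200.

18.437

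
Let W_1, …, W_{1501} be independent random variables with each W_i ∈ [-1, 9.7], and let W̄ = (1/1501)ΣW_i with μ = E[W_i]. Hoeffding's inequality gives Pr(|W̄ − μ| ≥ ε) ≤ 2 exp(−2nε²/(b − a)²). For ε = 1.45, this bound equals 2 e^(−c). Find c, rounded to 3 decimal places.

c = 2nε²/(b − a)² = 2·1501·1.45² / 10.7² = 55.1289.

55.129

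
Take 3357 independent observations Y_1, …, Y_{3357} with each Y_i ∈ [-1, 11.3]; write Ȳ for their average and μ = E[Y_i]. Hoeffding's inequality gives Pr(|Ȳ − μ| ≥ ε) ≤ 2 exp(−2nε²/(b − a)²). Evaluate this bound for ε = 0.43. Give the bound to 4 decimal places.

Exponent: 2nε²/(b − a)² = 2·3357·0.43² / 12.3² = 8.20556.
Bound = 2·exp(−8.20556) = 0.00055.

0.0005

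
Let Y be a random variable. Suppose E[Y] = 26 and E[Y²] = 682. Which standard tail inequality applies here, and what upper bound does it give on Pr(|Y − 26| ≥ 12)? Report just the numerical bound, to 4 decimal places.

The first two moments determine the variance, so Chebyshev's inequality is the sharpest standard bound available.
Var(Y) = E[Y²] − (E[Y])² = 682 − 676 = 6.
Chebyshev's inequality: Pr(|Y − μ| ≥ t) ≤ Var(Y)/t² = 6/144 = 0.0417.

0.0417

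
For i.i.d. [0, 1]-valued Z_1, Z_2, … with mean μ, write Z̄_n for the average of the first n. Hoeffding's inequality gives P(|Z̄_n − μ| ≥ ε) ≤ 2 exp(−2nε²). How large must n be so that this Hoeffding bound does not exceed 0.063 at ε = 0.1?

173

Require 2·exp(−2nε²) ≤ 0.063, i.e. 2nε² ≥ ln(2/0.063) = 3.457768.
So n ≥ 3.457768 / (2·0.1²) = 172.888.
The smallest integer n is 173.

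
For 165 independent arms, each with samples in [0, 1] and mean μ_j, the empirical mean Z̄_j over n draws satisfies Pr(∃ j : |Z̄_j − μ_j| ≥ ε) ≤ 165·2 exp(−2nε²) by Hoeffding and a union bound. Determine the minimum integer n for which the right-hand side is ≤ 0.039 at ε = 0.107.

395

Need 2·165·exp(−2nε²) ≤ 0.039, i.e. exp(−2nε²) ≤ 0.039/330.
So 2nε² ≥ ln(330/0.039) = 9.043286.
Hence n ≥ 9.043286/(2·0.107²) = 394.938.
The smallest integer n is 395.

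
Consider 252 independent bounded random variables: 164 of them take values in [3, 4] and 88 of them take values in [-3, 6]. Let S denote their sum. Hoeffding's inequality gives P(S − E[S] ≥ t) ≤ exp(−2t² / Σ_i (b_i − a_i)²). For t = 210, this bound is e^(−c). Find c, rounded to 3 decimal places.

Σ(b_i − a_i)² = 164·1² + 88·9² = 7292.
c = 2t² / 7292 = 2·210² / 7292 = 12.0954.

12.095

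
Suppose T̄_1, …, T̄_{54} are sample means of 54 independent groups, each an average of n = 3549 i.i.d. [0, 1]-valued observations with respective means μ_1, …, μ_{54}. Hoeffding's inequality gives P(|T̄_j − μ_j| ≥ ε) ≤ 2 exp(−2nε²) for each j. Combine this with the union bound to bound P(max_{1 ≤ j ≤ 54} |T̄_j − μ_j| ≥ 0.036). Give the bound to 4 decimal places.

Per-experiment Hoeffding bound: 2·exp(−2·3549·0.036²) = 2·exp(−9.19901) = 0.00020228.
Union bound over 54 events: 54·0.00020228 = 0.01092.

0.0109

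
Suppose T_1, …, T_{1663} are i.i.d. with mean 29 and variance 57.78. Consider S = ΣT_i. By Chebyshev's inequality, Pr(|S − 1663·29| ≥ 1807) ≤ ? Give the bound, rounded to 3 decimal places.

Var(S) = n·Var(T_i) = 1663·57.78 = 96088.14.
Chebyshev: Pr(|S − 1663·29| ≥ 1807) ≤ Var(S)/1807² = 96088.14/3265249 = 0.0294.

0.029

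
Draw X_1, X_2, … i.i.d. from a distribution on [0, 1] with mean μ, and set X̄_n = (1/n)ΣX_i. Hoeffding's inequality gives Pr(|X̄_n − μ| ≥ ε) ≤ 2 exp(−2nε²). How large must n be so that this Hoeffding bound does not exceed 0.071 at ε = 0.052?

618

Require 2·exp(−2nε²) ≤ 0.071, i.e. 2nε² ≥ ln(2/0.071) = 3.338223.
So n ≥ 3.338223 / (2·0.052²) = 617.275.
The smallest integer n is 618.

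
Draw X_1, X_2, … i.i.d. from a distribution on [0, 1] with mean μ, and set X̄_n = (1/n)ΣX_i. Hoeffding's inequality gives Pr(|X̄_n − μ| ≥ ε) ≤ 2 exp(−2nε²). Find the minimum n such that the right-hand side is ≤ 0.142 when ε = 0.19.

Require 2·exp(−2nε²) ≤ 0.142, i.e. 2nε² ≥ ln(2/0.142) = 2.645075.
So n ≥ 2.645075 / (2·0.19²) = 36.635.
The smallest integer n is 37.

37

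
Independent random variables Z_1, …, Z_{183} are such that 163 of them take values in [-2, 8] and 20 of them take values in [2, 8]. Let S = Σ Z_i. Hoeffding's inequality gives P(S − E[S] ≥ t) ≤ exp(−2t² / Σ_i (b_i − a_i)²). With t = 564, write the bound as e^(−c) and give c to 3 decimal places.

37.379

Σ(b_i − a_i)² = 163·10² + 20·6² = 17020.
c = 2t² / 17020 = 2·564² / 17020 = 37.3791.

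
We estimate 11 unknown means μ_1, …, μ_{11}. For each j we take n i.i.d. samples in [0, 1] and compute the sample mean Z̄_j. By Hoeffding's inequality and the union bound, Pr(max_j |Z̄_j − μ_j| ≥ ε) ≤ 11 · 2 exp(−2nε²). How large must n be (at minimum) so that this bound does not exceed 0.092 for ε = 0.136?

Need 2·11·exp(−2nε²) ≤ 0.092, i.e. exp(−2nε²) ≤ 0.092/22.
So 2nε² ≥ ln(22/0.092) = 5.477009.
Hence n ≥ 5.477009/(2·0.136²) = 148.059.
The smallest integer n is 149.

149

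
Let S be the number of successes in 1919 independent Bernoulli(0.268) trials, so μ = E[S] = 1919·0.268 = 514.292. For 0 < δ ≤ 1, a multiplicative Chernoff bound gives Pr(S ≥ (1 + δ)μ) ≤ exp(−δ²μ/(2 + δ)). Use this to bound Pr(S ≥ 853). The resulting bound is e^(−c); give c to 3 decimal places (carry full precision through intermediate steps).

Write 853 = (1 + δ)μ, so δ = 853/514.292 − 1 = 0.6585908…
Then the exponent is δ²μ/(2 + δ) = (853 − μ)² / (μ·(2 + δ)) = 83.905347.

83.905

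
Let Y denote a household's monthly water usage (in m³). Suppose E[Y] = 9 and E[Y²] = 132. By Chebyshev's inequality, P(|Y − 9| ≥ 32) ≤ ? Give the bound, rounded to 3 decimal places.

Var(Y) = E[Y²] − (E[Y])² = 132 − 81 = 51.
Chebyshev's inequality: P(|Y − μ| ≥ t) ≤ Var(Y)/t² = 51/1024 = 0.0498.

0.050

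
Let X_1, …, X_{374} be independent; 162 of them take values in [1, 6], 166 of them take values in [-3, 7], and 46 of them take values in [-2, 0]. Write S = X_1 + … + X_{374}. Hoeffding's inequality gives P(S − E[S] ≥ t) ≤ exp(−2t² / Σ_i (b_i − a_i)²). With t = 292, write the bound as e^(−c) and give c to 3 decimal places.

8.185

Σ(b_i − a_i)² = 162·5² + 166·10² + 46·2² = 20834.
c = 2t² / 20834 = 2·292² / 20834 = 8.1851.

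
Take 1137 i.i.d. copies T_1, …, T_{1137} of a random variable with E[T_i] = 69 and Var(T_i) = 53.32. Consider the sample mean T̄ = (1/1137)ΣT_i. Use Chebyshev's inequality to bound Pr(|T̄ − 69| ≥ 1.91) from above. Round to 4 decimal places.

Var(T̄) = Var(T_i)/n = 53.32/1137 = 0.046895.
Chebyshev: Pr(|T̄ − 69| ≥ 1.91) ≤ Var(T̄)/(1.91)² = 53.32/(1137·1.91²) = 0.0129.

0.0129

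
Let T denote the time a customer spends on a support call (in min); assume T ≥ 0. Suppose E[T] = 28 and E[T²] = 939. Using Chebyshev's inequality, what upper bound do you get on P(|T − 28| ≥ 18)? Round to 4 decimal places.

Var(T) = E[T²] − (E[T])² = 939 − 784 = 155.
Chebyshev's inequality: P(|T − μ| ≥ t) ≤ Var(T)/t² = 155/324 = 0.4784.

0.4784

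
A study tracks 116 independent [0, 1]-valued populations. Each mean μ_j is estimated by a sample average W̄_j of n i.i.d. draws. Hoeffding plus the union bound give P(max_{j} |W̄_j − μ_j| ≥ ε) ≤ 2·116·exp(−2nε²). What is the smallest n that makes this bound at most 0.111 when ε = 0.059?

Need 2·116·exp(−2nε²) ≤ 0.111, i.e. exp(−2nε²) ≤ 0.111/232.
So 2nε² ≥ ln(232/0.111) = 7.644962.
Hence n ≥ 7.644962/(2·0.059²) = 1098.099.
The smallest integer n is 1099.

1099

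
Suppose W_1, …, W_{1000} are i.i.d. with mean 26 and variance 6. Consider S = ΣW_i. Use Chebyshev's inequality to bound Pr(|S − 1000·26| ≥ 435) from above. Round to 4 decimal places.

0.0317

Var(S) = n·Var(W_i) = 1000·6 = 6000.
Chebyshev: Pr(|S − 1000·26| ≥ 435) ≤ Var(S)/435² = 6000/189225 = 0.0317.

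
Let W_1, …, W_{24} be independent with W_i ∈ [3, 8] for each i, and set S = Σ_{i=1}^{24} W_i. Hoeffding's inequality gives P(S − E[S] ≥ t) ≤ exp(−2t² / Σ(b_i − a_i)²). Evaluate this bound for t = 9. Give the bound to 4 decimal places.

Σ(b_i − a_i)² = 24·(5)² = 600.
Exponent = 2·9²/600 = 0.2700.
Bound = exp(−0.2700) = 0.76338.

0.7634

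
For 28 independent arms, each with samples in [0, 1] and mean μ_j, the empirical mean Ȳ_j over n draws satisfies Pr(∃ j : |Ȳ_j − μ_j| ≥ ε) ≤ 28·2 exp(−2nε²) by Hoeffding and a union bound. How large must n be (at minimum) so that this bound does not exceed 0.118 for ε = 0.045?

Need 2·28·exp(−2nε²) ≤ 0.118, i.e. exp(−2nε²) ≤ 0.118/56.
So 2nε² ≥ ln(56/0.118) = 6.162422.
Hence n ≥ 6.162422/(2·0.045²) = 1521.586.
The smallest integer n is 1522.

1522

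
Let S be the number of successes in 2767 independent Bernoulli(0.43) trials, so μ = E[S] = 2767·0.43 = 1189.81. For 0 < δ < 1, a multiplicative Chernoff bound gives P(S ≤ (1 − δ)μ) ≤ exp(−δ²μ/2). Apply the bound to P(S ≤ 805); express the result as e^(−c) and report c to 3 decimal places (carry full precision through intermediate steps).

Write 805 = (1 − δ)μ, so δ = 1 − 805/1189.81 = 0.3234214…
Then the exponent is δ²μ/2 = (μ − 805)²/(2μ) = 62.227892.

62.228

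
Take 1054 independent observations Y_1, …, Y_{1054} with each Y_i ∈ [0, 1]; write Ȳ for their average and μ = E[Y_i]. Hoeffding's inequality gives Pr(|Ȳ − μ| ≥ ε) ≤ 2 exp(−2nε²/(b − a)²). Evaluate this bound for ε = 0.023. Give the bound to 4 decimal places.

Exponent: 2nε²/(b − a)² = 2·1054·0.023² / 1² = 1.11513.
Bound = 2·exp(−1.11513) = 0.65574.

0.6557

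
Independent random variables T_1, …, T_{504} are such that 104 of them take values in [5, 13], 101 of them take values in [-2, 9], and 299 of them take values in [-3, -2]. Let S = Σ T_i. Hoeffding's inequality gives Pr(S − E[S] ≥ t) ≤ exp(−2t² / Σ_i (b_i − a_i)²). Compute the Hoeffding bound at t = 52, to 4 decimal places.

0.7543

Σ(b_i − a_i)² = 104·8² + 101·11² + 299·1² = 19176.
Exponent = 2·52² / 19176 = 0.28202.
Bound = exp(−0.28202) = 0.75426.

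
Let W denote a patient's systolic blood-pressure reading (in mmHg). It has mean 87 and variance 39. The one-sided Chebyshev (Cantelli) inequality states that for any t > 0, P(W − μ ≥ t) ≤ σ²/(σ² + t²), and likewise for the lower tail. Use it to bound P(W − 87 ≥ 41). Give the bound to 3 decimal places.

Here σ² = 39 and t = 41, so σ² + t² = 1720.
Cantelli's bound: 39/1720 = 0.0227.

0.023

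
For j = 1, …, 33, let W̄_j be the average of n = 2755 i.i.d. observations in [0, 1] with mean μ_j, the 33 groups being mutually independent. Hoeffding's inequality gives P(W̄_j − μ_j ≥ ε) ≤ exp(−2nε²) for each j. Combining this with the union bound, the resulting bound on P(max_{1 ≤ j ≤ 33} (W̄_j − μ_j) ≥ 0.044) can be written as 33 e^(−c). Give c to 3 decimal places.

10.667

Union bound over the 33 events: P(max_{1 ≤ j ≤ 33} (W̄_j − μ_j) ≥ 0.044) ≤ 33·exp(−2nε²) = 33 exp(−2·2755·0.044²).
So c = 2·2755·0.044² = 10.6674.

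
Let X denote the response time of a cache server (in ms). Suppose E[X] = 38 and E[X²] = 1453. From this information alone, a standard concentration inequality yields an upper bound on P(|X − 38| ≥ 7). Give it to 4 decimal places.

0.1837

The first two moments determine the variance, so Chebyshev's inequality is the sharpest standard bound available.
Var(X) = E[X²] − (E[X])² = 1453 − 1444 = 9.
Chebyshev's inequality: P(|X − μ| ≥ t) ≤ Var(X)/t² = 9/49 = 0.1837.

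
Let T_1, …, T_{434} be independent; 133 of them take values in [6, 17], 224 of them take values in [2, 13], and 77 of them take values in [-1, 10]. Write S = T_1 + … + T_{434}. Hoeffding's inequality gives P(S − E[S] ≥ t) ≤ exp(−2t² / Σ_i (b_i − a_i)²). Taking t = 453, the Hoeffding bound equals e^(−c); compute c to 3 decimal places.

7.815

Σ(b_i − a_i)² = 133·11² + 224·11² + 77·11² = 52514.
c = 2t² / 52514 = 2·453² / 52514 = 7.8154.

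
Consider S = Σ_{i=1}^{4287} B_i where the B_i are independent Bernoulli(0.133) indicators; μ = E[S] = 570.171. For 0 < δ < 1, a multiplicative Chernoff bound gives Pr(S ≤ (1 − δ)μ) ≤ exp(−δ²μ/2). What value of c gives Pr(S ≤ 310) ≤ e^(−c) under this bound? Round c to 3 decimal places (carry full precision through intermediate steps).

59.358

Write 310 = (1 − δ)μ, so δ = 1 − 310/570.171 = 0.4563035…
Then the exponent is δ²μ/2 = (μ − 310)²/(2μ) = 59.358464.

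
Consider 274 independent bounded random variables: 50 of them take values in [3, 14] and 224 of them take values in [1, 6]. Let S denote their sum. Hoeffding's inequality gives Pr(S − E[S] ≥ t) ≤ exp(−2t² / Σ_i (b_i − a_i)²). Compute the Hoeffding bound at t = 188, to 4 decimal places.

Σ(b_i − a_i)² = 50·11² + 224·5² = 11650.
Exponent = 2·188² / 11650 = 6.06764.
Bound = exp(−6.06764) = 0.00232.

0.0023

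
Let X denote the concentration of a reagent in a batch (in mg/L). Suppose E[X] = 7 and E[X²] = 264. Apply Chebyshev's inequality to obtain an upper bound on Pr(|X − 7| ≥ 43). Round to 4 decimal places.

Var(X) = E[X²] − (E[X])² = 264 − 49 = 215.
Chebyshev's inequality: Pr(|X − μ| ≥ t) ≤ Var(X)/t² = 215/1849 = 0.1163.

0.1163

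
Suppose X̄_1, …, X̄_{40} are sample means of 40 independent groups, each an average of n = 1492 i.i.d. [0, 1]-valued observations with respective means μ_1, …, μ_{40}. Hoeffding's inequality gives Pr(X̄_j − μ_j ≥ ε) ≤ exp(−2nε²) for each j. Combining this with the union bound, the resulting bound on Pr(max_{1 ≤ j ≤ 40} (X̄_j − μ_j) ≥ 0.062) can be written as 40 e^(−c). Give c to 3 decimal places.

11.470

Union bound over the 40 events: Pr(max_{1 ≤ j ≤ 40} (X̄_j − μ_j) ≥ 0.062) ≤ 40·exp(−2nε²) = 40 exp(−2·1492·0.062²).
So c = 2·1492·0.062² = 11.4705.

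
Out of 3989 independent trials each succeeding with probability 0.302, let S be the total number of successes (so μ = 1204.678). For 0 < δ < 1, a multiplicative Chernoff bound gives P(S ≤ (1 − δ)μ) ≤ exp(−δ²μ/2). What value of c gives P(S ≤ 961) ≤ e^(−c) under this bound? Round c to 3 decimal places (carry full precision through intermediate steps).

Write 961 = (1 − δ)μ, so δ = 1 − 961/1204.678 = 0.2022765…
Then the exponent is δ²μ/2 = (μ − 961)²/(2μ) = 24.645161.

24.645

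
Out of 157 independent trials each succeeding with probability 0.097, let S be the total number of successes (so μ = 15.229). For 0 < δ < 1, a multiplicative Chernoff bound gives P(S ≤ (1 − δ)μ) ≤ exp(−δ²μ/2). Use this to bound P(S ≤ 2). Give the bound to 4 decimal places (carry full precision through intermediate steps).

Write 2 = (1 − δ)μ, so δ = 1 − 2/15.229 = 0.8686716…
Then the exponent is δ²μ/2 = (μ − 2)²/(2μ) = 5.745828.
Bound = exp(−5.745828) = 0.00320.

0.0032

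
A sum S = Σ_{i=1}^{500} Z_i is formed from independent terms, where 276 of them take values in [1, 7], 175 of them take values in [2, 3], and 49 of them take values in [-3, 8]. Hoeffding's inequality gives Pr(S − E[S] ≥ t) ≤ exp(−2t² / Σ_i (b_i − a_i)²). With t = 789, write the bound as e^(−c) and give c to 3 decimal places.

77.621

Σ(b_i − a_i)² = 276·6² + 175·1² + 49·11² = 16040.
c = 2t² / 16040 = 2·789² / 16040 = 77.6211.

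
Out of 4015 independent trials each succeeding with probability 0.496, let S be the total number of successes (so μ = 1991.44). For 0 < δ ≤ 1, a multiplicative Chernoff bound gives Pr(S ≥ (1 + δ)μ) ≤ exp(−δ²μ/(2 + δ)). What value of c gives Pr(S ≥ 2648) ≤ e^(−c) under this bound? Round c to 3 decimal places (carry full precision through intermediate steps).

92.914

Write 2648 = (1 + δ)μ, so δ = 2648/1991.44 − 1 = 0.3296911…
Then the exponent is δ²μ/(2 + δ) = (2648 − μ)² / (μ·(2 + δ)) = 92.914454.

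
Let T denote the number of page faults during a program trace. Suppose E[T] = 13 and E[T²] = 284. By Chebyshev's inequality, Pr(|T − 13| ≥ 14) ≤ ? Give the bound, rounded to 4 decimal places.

Var(T) = E[T²] − (E[T])² = 284 − 169 = 115.
Chebyshev's inequality: Pr(|T − μ| ≥ t) ≤ Var(T)/t² = 115/196 = 0.5867.

0.5867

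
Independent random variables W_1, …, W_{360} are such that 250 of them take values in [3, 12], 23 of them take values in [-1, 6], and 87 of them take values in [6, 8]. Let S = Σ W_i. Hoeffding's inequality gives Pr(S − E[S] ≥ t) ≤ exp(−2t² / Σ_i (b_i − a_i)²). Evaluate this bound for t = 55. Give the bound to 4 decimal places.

Σ(b_i − a_i)² = 250·9² + 23·7² + 87·2² = 21725.
Exponent = 2·55² / 21725 = 0.27848.
Bound = exp(−0.27848) = 0.75693.

0.7569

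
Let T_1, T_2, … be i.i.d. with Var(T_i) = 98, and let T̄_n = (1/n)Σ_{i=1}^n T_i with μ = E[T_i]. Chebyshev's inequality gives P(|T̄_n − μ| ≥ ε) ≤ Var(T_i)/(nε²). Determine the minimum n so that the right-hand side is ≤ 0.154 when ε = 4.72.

Require 98/(n·4.72²) ≤ 0.154, i.e. n ≥ 98/(0.154·4.72²) = 28.564.
The smallest integer n is 29.

29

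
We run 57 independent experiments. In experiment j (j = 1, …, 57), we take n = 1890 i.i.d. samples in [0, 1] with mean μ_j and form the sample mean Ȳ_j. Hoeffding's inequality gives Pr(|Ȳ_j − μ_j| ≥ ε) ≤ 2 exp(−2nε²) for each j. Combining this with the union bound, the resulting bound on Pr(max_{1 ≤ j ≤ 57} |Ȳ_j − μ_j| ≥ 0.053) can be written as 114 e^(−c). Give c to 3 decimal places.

10.618

Union bound over the 57 events: Pr(max_{1 ≤ j ≤ 57} |Ȳ_j − μ_j| ≥ 0.053) ≤ 57·2·exp(−2nε²) = 114 exp(−2·1890·0.053²).
So c = 2·1890·0.053² = 10.6180.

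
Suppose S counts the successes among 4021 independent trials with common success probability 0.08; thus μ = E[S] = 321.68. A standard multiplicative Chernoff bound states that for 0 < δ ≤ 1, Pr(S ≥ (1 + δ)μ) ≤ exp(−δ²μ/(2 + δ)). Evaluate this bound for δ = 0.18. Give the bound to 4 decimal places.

0.0084

Exponent = δ²μ/(2 + δ) = 0.18²·321.68/2.18 = 4.7809.
Bound = exp(−4.7809) = 0.00839.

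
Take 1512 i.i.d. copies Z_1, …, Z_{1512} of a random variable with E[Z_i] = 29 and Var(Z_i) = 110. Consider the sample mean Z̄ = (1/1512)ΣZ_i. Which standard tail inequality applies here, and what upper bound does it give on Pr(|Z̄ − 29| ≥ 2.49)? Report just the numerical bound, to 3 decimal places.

With mean and variance of each term known, Chebyshev's inequality bounds the deviation of the sum (or sample mean).
Var(Z̄) = Var(Z_i)/n = 110/1512 = 0.072751.
Chebyshev: Pr(|Z̄ − 29| ≥ 2.49) ≤ Var(Z̄)/(2.49)² = 110/(1512·2.49²) = 0.0117.

0.012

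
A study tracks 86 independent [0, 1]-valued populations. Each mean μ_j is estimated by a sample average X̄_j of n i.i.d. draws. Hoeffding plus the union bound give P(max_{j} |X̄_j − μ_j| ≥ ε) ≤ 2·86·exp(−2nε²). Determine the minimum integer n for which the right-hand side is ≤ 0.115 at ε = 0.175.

Need 2·86·exp(−2nε²) ≤ 0.115, i.e. exp(−2nε²) ≤ 0.115/172.
So 2nε² ≥ ln(172/0.115) = 7.310318.
Hence n ≥ 7.310318/(2·0.175²) = 119.352.
The smallest integer n is 120.

120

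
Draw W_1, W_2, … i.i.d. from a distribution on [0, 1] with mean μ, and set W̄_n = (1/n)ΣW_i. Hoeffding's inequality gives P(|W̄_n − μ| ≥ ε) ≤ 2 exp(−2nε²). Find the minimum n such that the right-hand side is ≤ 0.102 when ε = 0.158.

Require 2·exp(−2nε²) ≤ 0.102, i.e. 2nε² ≥ ln(2/0.102) = 2.975930.
So n ≥ 2.975930 / (2·0.158²) = 59.604.
The smallest integer n is 60.

60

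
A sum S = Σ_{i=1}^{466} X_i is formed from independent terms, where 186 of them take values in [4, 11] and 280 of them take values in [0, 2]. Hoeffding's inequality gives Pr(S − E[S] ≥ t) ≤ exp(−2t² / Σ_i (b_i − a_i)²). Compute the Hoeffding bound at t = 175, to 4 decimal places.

0.0025

Σ(b_i − a_i)² = 186·7² + 280·2² = 10234.
Exponent = 2·175² / 10234 = 5.98495.
Bound = exp(−5.98495) = 0.00252.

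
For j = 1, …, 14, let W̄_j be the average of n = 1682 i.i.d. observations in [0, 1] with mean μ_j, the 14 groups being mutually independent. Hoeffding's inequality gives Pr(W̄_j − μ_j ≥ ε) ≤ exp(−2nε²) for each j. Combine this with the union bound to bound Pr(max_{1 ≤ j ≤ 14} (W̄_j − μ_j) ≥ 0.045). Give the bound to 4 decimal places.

Per-experiment Hoeffding bound: exp(−2·1682·0.045²) = exp(−6.81210) = 0.0011004.
Union bound over 14 events: 14·0.0011004 = 0.01541.

0.0154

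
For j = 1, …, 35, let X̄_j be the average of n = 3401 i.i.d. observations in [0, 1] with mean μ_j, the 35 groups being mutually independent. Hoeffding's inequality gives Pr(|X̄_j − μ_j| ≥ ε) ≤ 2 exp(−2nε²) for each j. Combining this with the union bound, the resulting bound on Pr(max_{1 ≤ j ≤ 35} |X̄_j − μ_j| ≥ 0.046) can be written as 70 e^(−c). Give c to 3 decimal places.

Union bound over the 35 events: Pr(max_{1 ≤ j ≤ 35} |X̄_j − μ_j| ≥ 0.046) ≤ 35·2·exp(−2nε²) = 70 exp(−2·3401·0.046²).
So c = 2·3401·0.046² = 14.3930.

14.393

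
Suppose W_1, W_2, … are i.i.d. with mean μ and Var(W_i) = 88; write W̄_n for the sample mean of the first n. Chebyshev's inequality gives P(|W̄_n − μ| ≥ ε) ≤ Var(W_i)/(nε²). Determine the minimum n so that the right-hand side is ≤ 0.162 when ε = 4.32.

Require 88/(n·4.32²) ≤ 0.162, i.e. n ≥ 88/(0.162·4.32²) = 29.107.
The smallest integer n is 30.

30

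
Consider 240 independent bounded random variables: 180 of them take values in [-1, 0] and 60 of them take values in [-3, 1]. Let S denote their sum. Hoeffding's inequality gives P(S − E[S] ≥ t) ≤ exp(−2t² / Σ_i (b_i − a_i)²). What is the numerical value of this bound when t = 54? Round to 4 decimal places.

Σ(b_i − a_i)² = 180·1² + 60·4² = 1140.
Exponent = 2·54² / 1140 = 5.11579.
Bound = exp(−5.11579) = 0.00600.

0.0060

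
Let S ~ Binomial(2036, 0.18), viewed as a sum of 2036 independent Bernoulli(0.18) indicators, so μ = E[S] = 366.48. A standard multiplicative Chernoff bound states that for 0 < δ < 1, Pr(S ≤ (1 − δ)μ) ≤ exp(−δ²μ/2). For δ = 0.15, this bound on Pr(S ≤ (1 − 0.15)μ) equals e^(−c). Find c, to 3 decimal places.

4.123

c = δ²μ/2 = 0.15²·366.48/2 = 4.1229.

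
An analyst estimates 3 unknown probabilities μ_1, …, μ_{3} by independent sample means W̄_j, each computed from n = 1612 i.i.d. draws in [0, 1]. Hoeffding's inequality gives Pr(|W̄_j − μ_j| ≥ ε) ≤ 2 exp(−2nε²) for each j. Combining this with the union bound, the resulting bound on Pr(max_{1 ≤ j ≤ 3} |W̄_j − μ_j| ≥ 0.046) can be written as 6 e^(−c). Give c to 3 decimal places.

6.822

Union bound over the 3 events: Pr(max_{1 ≤ j ≤ 3} |W̄_j − μ_j| ≥ 0.046) ≤ 3·2·exp(−2nε²) = 6 exp(−2·1612·0.046²).
So c = 2·1612·0.046² = 6.8220.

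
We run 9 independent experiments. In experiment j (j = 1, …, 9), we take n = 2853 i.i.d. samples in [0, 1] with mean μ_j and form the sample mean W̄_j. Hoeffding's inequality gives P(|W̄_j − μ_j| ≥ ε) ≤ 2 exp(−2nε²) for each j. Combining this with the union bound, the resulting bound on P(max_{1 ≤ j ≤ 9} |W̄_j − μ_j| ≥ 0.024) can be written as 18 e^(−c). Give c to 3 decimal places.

3.287

Union bound over the 9 events: P(max_{1 ≤ j ≤ 9} |W̄_j − μ_j| ≥ 0.024) ≤ 9·2·exp(−2nε²) = 18 exp(−2·2853·0.024²).
So c = 2·2853·0.024² = 3.2867.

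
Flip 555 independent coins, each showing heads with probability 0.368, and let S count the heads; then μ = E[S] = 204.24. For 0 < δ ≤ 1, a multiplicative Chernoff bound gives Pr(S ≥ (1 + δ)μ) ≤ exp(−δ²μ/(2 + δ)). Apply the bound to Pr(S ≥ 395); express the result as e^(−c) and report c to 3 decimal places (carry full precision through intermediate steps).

Write 395 = (1 + δ)μ, so δ = 395/204.24 − 1 = 0.9339992…
Then the exponent is δ²μ/(2 + δ) = (395 − μ)² / (μ·(2 + δ)) = 60.725882.

60.726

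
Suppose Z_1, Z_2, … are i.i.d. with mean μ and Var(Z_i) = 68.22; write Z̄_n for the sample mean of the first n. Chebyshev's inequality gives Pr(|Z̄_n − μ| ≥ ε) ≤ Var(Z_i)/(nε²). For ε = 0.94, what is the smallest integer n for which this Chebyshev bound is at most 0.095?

813

Require 68.22/(n·0.94²) ≤ 0.095, i.e. n ≥ 68.22/(0.095·0.94²) = 812.704.
The smallest integer n is 813.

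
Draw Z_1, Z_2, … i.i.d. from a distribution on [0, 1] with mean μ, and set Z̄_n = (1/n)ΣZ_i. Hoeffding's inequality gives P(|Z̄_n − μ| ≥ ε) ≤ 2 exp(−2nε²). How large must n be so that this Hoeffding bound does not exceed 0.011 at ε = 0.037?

Require 2·exp(−2nε²) ≤ 0.011, i.e. 2nε² ≥ ln(2/0.011) = 5.203007.
So n ≥ 5.203007 / (2·0.037²) = 1900.295.
The smallest integer n is 1901.

1901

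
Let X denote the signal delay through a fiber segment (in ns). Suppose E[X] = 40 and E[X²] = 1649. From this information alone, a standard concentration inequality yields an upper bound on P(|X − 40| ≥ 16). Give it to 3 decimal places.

The first two moments determine the variance, so Chebyshev's inequality is the sharpest standard bound available.
Var(X) = E[X²] − (E[X])² = 1649 − 1600 = 49.
Chebyshev's inequality: P(|X − μ| ≥ t) ≤ Var(X)/t² = 49/256 = 0.1914.

0.191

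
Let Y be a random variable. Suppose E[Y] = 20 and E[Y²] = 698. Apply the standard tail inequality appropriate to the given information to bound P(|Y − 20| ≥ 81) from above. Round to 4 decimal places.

The first two moments determine the variance, so Chebyshev's inequality is the sharpest standard bound available.
Var(Y) = E[Y²] − (E[Y])² = 698 − 400 = 298.
Chebyshev's inequality: P(|Y − μ| ≥ t) ≤ Var(Y)/t² = 298/6561 = 0.0454.

0.0454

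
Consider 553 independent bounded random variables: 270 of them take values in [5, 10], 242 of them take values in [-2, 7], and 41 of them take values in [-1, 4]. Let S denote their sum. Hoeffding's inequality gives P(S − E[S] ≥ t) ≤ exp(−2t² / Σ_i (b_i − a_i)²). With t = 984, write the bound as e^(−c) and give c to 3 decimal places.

Σ(b_i − a_i)² = 270·5² + 242·9² + 41·5² = 27377.
c = 2t² / 27377 = 2·984² / 27377 = 70.7350.

70.735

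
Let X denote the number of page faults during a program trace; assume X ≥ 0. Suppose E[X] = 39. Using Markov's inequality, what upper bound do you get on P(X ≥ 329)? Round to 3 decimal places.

0.119

Markov's inequality: for a non-negative random variable, P(X ≥ a) ≤ E[X]/a.
Here E[X] = 39 and a = 329, so the bound is 39/329 = 0.1185.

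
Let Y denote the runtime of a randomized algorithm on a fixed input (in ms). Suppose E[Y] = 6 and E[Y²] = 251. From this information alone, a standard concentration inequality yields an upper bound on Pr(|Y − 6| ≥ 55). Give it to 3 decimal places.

0.071

The first two moments determine the variance, so Chebyshev's inequality is the sharpest standard bound available.
Var(Y) = E[Y²] − (E[Y])² = 251 − 36 = 215.
Chebyshev's inequality: Pr(|Y − μ| ≥ t) ≤ Var(Y)/t² = 215/3025 = 0.0711.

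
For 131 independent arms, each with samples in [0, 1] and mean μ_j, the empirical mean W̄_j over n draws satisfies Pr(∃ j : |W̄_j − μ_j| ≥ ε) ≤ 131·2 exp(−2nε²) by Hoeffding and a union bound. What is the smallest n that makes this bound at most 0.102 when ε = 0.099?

401

Need 2·131·exp(−2nε²) ≤ 0.102, i.e. exp(−2nε²) ≤ 0.102/262.
So 2nε² ≥ ln(262/0.102) = 7.851127.
Hence n ≥ 7.851127/(2·0.099²) = 400.527.
The smallest integer n is 401.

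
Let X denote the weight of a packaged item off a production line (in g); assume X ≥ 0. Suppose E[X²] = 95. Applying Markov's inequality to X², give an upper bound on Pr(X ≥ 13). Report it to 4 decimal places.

0.5621

Since X ≥ 0, the event {X ≥ 13} is the same as {X² ≥ 169}.
Markov's inequality applied to X² gives Pr(X² ≥ 169) ≤ E[X²]/169 = 95/169 = 0.5621.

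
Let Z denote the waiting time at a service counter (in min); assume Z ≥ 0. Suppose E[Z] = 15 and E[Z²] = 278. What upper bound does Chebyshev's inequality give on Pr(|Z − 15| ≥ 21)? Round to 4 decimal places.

0.1202

Var(Z) = E[Z²] − (E[Z])² = 278 − 225 = 53.
Chebyshev's inequality: Pr(|Z − μ| ≥ t) ≤ Var(Z)/t² = 53/441 = 0.1202.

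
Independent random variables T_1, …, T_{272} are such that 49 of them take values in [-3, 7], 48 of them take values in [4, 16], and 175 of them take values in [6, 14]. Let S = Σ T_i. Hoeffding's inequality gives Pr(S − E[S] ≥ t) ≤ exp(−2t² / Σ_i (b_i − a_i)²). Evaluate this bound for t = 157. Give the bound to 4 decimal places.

0.1174

Σ(b_i − a_i)² = 49·10² + 48·12² + 175·8² = 23012.
Exponent = 2·157² / 23012 = 2.14227.
Bound = exp(−2.14227) = 0.11739.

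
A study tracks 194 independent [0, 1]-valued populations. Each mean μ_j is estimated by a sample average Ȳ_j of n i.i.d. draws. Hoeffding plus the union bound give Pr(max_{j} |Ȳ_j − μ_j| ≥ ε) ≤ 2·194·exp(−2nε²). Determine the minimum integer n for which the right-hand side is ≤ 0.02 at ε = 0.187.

142

Need 2·194·exp(−2nε²) ≤ 0.02, i.e. exp(−2nε²) ≤ 0.02/388.
So 2nε² ≥ ln(388/0.02) = 9.873028.
Hence n ≥ 9.873028/(2·0.187²) = 141.168.
The smallest integer n is 142.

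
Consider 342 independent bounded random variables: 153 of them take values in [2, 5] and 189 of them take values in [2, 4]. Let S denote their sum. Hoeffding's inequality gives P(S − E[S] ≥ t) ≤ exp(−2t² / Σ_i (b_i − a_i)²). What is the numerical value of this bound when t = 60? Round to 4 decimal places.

0.0342

Σ(b_i − a_i)² = 153·3² + 189·2² = 2133.
Exponent = 2·60² / 2133 = 3.37553.
Bound = exp(−3.37553) = 0.03420.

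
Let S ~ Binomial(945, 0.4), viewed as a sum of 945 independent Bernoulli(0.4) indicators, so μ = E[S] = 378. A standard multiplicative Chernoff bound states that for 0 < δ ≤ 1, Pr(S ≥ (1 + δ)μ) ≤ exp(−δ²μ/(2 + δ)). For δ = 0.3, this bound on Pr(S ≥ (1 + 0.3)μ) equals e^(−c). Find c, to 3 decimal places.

c = δ²μ/(2 + δ) = 0.3²·378/(2 + 0.3) = 14.7913.

14.791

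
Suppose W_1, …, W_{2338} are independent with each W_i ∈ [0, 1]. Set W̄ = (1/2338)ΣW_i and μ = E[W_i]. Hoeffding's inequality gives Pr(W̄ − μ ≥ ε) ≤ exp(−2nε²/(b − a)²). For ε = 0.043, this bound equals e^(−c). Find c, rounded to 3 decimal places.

8.646

c = 2nε²/(b − a)² = 2·2338·0.043² / 1² = 8.6459.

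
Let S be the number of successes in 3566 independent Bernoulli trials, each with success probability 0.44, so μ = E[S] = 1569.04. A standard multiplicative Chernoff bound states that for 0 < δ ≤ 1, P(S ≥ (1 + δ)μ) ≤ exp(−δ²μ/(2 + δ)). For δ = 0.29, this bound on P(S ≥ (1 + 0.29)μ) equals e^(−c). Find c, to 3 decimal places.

c = δ²μ/(2 + δ) = 0.29²·1569.04/(2 + 0.29) = 57.6228.

57.623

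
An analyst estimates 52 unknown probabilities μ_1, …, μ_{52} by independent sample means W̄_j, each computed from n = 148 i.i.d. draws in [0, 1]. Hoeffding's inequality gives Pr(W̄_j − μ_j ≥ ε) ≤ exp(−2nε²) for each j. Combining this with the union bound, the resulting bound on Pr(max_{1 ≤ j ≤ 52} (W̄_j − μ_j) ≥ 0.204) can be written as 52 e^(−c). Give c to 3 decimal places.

Union bound over the 52 events: Pr(max_{1 ≤ j ≤ 52} (W̄_j − μ_j) ≥ 0.204) ≤ 52·exp(−2nε²) = 52 exp(−2·148·0.204²).
So c = 2·148·0.204² = 12.3183.

12.318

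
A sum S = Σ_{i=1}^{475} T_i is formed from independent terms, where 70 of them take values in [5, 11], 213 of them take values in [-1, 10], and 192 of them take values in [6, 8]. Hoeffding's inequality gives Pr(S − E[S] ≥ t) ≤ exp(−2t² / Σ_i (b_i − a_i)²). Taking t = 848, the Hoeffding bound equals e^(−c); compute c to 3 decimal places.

49.489

Σ(b_i − a_i)² = 70·6² + 213·11² + 192·2² = 29061.
c = 2t² / 29061 = 2·848² / 29061 = 49.4893.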